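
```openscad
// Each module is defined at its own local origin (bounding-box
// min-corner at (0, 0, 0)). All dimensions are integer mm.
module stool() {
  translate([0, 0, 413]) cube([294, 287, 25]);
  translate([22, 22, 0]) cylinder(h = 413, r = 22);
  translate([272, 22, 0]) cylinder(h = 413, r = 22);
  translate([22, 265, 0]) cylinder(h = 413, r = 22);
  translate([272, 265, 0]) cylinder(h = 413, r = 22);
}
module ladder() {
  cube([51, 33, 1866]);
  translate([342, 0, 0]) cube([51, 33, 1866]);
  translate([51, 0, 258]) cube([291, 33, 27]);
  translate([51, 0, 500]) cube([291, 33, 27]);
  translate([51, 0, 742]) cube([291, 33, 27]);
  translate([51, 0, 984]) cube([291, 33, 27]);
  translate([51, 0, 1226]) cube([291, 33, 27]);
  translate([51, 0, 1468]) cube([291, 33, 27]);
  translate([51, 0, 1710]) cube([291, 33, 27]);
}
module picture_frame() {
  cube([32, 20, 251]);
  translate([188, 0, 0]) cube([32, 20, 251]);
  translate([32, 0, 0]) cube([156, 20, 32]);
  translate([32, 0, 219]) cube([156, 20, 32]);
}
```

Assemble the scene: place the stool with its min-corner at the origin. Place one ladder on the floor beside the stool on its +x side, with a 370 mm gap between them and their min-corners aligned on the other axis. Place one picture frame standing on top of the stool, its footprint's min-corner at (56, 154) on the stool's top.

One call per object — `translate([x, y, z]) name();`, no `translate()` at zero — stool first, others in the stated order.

stool();
translate([664, 0, 0]) ladder();
translate([56, 154, 438]) picture_frame();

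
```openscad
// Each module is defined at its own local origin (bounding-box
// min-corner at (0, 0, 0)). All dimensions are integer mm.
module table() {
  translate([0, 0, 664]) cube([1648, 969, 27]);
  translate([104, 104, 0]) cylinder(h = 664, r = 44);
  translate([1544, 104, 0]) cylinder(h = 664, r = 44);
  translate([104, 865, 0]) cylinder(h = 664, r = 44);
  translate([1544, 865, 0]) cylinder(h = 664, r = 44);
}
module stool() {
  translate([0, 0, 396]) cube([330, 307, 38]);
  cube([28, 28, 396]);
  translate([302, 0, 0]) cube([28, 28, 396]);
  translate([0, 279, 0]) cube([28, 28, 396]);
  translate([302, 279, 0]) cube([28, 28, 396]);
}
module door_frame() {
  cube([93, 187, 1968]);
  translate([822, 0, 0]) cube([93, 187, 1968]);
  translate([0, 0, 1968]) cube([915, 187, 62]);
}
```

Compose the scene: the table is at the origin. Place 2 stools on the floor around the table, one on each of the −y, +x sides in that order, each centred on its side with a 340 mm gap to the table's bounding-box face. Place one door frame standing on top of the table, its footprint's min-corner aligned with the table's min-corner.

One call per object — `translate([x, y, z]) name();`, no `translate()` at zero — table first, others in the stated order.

table();
translate([659, -647, 0]) stool();
translate([1988, 331, 0]) stool();
translate([0, 0, 691]) door_frame();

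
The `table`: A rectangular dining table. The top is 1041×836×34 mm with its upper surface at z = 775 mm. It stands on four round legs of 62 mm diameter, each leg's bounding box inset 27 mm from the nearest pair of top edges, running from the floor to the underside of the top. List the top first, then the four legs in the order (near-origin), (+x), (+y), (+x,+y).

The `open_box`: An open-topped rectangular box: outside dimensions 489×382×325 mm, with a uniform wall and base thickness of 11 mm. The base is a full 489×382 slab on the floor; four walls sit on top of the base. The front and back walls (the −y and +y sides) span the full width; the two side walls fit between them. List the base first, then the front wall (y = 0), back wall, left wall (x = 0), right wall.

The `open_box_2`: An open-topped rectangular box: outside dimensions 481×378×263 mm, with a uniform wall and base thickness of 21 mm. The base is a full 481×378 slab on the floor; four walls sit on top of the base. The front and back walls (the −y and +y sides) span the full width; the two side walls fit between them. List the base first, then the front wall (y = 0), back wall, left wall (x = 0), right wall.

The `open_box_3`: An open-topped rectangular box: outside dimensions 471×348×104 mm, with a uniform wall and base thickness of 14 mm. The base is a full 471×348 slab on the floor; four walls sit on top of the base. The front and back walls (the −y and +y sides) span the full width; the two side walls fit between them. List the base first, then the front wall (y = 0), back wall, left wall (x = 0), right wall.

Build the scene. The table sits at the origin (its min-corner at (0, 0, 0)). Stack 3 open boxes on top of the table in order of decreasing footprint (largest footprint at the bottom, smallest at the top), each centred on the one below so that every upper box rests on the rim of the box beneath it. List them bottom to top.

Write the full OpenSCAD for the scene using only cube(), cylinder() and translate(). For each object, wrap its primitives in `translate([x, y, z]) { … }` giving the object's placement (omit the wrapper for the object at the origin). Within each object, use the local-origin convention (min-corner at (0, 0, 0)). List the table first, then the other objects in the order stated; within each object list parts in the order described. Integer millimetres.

translate([0, 0, 741]) cube([1041, 836, 34]);
translate([58, 58, 0]) cylinder(h = 741, r = 31);
translate([983, 58, 0]) cylinder(h = 741, r = 31);
translate([58, 778, 0]) cylinder(h = 741, r = 31);
translate([983, 778, 0]) cylinder(h = 741, r = 31);
translate([276, 227, 775]) {
  cube([489, 382, 11]);
  translate([0, 0, 11]) cube([489, 11, 314]);
  translate([0, 371, 11]) cube([489, 11, 314]);
  translate([0, 11, 11]) cube([11, 360, 314]);
  translate([478, 11, 11]) cube([11, 360, 314]);
}
translate([280, 229, 1100]) {
  cube([481, 378, 21]);
  translate([0, 0, 21]) cube([481, 21, 242]);
  translate([0, 357, 21]) cube([481, 21, 242]);
  translate([0, 21, 21]) cube([21, 336, 242]);
  translate([460, 21, 21]) cube([21, 336, 242]);
}
translate([285, 244, 1363]) {
  cube([471, 348, 14]);
  translate([0, 0, 14]) cube([471, 14, 90]);
  translate([0, 334, 14]) cube([471, 14, 90]);
  translate([0, 14, 14]) cube([14, 320, 90]);
  translate([457, 14, 14]) cube([14, 320, 90]);
}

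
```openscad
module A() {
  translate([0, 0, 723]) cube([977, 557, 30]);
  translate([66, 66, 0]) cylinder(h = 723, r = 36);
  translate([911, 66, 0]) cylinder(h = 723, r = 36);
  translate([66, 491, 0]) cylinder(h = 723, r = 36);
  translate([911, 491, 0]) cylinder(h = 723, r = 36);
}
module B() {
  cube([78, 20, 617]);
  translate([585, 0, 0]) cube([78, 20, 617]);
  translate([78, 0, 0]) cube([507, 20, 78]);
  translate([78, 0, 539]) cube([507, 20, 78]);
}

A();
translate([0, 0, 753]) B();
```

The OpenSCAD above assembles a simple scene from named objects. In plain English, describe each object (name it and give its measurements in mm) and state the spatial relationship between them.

A is a table with a 977×557 mm rectangular top, 30 mm thick, top surface at z = 753 mm, supported by four round legs of 72 mm diameter, each leg's bounding box inset 30 mm from the nearest pair of top edges, running from the floor.

B is a rectangular picture frame lying in the x–z plane (depth along y). The opening is 507 mm wide (x) by 461 mm tall (z), surrounded by a border 78 mm wide on all four sides. The frame is 20 mm deep and is made of two full-height vertical stiles with two horizontal rails fitted between them.

The picture frame is on top of the table.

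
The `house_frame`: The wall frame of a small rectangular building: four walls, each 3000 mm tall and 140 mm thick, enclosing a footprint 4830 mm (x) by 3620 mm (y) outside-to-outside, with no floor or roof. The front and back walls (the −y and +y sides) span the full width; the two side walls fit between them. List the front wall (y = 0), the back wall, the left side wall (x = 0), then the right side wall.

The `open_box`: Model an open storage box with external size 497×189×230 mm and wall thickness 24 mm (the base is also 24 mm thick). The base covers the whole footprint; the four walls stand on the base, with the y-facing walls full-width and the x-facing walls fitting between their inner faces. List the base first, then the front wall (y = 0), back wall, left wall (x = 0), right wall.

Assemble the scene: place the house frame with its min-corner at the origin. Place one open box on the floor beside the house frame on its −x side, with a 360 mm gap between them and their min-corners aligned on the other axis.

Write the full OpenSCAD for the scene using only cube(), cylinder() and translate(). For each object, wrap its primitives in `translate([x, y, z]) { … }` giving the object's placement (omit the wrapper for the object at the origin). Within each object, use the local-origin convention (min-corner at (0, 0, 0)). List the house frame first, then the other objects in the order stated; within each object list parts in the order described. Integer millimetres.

cube([4830, 140, 3000]);
translate([0, 3480, 0]) cube([4830, 140, 3000]);
translate([0, 140, 0]) cube([140, 3340, 3000]);
translate([4690, 140, 0]) cube([140, 3340, 3000]);
translate([-857, 0, 0]) {
  cube([497, 189, 24]);
  translate([0, 0, 24]) cube([497, 24, 206]);
  translate([0, 165, 24]) cube([497, 24, 206]);
  translate([0, 24, 24]) cube([24, 141, 206]);
  translate([473, 24, 24]) cube([24, 141, 206]);
}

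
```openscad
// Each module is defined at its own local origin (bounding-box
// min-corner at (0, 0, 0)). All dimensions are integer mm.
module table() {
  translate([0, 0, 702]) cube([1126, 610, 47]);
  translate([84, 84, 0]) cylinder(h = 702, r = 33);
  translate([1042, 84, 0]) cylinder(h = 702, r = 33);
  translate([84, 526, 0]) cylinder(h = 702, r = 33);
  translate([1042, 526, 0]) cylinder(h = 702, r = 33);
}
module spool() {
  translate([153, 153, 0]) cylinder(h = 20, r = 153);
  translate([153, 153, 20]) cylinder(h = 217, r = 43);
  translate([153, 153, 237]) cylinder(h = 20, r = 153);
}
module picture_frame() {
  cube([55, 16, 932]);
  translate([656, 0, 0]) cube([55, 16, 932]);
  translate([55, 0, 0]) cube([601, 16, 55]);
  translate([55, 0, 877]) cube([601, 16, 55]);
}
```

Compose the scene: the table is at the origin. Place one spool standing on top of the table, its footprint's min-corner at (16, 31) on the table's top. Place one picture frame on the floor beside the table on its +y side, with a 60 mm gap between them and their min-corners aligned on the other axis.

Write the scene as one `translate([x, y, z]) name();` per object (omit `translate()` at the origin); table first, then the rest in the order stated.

table();
translate([16, 31, 749]) spool();
translate([0, 670, 0]) picture_frame();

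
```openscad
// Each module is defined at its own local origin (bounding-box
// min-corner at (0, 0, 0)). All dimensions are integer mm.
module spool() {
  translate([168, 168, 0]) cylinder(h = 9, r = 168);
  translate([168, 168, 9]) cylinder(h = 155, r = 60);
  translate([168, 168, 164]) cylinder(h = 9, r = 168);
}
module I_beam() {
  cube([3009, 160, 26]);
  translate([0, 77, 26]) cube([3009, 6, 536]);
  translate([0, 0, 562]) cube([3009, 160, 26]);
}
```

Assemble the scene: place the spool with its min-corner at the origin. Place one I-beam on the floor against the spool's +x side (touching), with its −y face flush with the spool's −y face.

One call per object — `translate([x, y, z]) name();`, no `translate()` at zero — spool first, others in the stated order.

spool();
translate([336, 0, 0]) I_beam();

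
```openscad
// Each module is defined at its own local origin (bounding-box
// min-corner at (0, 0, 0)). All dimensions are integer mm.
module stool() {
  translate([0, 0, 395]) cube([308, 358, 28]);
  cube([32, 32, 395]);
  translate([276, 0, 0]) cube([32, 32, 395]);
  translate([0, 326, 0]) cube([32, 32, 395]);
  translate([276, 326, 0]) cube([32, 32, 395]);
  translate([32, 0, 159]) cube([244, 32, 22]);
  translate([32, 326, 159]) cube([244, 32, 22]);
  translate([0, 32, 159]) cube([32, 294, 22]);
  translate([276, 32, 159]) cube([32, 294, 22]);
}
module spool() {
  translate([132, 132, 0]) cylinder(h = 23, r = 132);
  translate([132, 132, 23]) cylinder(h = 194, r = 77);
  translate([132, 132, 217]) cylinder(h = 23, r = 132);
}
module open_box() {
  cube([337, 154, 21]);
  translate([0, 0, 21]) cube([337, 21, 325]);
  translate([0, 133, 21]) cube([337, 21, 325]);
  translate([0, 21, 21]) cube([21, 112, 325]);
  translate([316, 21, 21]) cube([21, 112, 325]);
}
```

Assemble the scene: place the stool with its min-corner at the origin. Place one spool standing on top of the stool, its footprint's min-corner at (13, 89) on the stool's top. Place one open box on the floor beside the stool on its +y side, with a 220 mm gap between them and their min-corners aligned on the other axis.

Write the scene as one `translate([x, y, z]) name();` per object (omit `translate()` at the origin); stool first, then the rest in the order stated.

stool();
translate([13, 89, 423]) spool();
translate([0, 578, 0]) open_box();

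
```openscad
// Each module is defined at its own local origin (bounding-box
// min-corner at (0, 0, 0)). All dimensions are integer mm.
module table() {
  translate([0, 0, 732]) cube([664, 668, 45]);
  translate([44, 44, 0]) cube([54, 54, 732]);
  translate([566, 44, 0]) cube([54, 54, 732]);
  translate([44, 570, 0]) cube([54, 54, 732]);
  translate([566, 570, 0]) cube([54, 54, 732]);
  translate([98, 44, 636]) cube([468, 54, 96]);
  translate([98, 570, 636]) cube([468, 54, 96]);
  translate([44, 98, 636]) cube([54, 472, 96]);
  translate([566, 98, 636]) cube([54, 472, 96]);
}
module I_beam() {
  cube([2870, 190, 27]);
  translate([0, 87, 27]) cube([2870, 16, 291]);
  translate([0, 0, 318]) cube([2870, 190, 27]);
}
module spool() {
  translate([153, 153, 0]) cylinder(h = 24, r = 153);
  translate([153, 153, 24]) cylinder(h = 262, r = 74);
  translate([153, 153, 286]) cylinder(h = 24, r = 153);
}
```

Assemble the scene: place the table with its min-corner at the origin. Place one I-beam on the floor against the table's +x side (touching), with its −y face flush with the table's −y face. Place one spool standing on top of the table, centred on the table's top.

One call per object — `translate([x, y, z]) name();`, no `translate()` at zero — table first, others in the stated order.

table();
translate([664, 0, 0]) I_beam();
translate([179, 181, 777]) spool();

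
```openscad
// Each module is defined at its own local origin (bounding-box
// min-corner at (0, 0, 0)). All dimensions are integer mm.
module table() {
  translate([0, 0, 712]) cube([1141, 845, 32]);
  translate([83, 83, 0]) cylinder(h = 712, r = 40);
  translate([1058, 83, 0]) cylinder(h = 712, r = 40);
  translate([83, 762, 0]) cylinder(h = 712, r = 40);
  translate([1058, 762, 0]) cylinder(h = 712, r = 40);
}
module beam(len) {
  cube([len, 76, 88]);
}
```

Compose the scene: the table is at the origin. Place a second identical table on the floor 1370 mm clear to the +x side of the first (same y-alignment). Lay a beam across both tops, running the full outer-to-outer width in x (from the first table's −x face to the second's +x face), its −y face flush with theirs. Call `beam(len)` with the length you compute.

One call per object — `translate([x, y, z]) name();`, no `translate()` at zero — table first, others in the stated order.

table();
translate([2511, 0, 0]) table();
translate([0, 0, 744]) beam(3652);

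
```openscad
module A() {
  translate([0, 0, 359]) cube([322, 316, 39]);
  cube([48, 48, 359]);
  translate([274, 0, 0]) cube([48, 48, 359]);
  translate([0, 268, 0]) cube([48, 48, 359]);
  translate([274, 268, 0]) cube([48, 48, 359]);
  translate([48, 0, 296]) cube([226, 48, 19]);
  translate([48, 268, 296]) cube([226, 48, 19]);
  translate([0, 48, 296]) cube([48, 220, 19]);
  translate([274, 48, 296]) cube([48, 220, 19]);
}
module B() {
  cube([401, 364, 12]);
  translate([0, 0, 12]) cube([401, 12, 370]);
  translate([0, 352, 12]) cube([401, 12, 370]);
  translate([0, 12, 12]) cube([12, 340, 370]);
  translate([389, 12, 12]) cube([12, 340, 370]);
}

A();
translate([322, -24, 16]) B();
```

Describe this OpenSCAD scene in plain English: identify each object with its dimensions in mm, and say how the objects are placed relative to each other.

A is a four-legged stool. The seat is 322×316 mm, 39 mm thick, top at z = 398 mm. It stands on four square legs, each 48×48 mm in cross-section, from z = 0 to the seat underside, each flush with a corner of the seat. Four stretchers, 48 mm wide and 19 mm tall, connect adjacent legs with their undersides at z = 296 mm, each running between the inner faces of the legs it joins and aligned with the legs' outer faces on the other axis.

B is an open storage box with external size 401×364×382 mm and wall thickness 12 mm (the base is also 12 mm thick). The base covers the whole footprint; the four walls stand on the base, with the y-facing walls full-width and the x-facing walls fitting between their inner faces.

The open box is beside the stool with their tops flush at z = 398.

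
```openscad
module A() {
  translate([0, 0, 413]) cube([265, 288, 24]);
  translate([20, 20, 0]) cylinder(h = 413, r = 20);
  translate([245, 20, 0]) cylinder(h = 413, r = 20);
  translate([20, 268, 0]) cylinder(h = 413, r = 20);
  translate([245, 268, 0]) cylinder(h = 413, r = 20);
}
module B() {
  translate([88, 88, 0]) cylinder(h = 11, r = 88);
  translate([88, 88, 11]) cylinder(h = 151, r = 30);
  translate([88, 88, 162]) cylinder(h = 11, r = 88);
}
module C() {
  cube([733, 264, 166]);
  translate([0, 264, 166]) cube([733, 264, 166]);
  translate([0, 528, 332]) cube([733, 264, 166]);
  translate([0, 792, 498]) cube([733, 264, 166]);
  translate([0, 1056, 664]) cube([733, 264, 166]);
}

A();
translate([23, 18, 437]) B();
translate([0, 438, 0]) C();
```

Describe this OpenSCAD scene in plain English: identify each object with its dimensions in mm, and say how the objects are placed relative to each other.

A is a simple wooden stool: a rectangular seat 265 mm (x) by 288 mm (y), 24 mm thick, top face at z = 437 mm, on four round legs, each 40 mm in diameter. The legs rest on z = 0, each leg's axis is inset half a diameter from the nearest pair of seat edges (so the leg's bounding box is flush with the corner).

B is a spool: two coaxial disc flanges of radius 88 mm and thickness 11 mm, joined by a core cylinder of radius 30 mm and height 151 mm. The lower flange rests on z = 0 and the three cylinders share a vertical axis.

C is a straight staircase of 5 solid steps. Each step is 733 mm wide (x), 264 mm deep (y, the going) and 166 mm tall (the rise). The first step rests on the floor; each subsequent step sits one going further in +y and one rise higher in +z, directly behind and above the previous step with no overlap.

The spool is on top of the stool. The staircase is on the floor beside the stool on its +y side.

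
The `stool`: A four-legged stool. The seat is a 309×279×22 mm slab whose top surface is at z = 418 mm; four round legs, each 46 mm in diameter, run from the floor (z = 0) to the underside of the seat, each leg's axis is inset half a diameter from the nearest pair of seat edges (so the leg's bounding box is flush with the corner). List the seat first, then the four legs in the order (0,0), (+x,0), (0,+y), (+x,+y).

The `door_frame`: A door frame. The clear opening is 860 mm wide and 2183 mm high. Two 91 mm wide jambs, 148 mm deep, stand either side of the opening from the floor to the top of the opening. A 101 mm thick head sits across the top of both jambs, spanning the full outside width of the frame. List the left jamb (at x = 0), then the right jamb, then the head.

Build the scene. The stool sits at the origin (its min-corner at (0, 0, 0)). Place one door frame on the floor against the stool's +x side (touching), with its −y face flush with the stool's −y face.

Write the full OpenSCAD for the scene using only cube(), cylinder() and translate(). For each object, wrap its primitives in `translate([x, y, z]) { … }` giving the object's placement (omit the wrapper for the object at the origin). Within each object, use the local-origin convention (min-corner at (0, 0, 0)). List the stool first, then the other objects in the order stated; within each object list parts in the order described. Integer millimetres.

translate([0, 0, 396]) cube([309, 279, 22]);
translate([23, 23, 0]) cylinder(h = 396, r = 23);
translate([286, 23, 0]) cylinder(h = 396, r = 23);
translate([23, 256, 0]) cylinder(h = 396, r = 23);
translate([286, 256, 0]) cylinder(h = 396, r = 23);
translate([309, 0, 0]) {
  cube([91, 148, 2183]);
  translate([951, 0, 0]) cube([91, 148, 2183]);
  translate([0, 0, 2183]) cube([1042, 148, 101]);
}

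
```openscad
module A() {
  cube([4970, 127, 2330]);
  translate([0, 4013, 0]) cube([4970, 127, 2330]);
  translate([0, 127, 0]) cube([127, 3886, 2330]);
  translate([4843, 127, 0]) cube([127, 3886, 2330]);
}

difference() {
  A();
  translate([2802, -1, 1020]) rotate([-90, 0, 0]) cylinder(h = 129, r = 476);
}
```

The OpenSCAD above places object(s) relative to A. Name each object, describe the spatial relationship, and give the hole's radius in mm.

A is a house frame. The house frame has a circular hole through its front wall. The hole's radius is 476 mm.

The subtracted cylinder has r = 476 mm.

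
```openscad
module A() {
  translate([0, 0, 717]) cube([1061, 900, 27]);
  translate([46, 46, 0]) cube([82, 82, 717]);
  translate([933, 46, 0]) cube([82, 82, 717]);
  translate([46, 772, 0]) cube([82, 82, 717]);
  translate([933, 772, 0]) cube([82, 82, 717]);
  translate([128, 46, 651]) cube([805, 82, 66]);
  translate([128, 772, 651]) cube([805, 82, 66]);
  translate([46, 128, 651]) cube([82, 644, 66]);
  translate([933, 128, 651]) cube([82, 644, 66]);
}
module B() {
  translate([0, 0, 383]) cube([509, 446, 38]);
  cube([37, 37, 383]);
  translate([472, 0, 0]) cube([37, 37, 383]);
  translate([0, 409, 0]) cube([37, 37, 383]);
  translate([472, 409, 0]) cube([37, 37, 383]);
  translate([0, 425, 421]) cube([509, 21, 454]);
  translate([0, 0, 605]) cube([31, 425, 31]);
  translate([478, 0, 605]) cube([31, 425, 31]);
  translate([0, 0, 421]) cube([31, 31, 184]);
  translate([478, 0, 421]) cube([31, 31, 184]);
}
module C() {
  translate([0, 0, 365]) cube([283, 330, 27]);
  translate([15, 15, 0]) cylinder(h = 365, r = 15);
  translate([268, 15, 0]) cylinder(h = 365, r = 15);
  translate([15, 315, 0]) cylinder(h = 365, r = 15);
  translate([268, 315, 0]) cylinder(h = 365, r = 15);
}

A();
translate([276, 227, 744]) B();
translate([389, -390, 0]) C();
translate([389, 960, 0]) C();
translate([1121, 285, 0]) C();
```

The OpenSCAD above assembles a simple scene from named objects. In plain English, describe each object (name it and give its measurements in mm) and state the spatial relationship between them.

A is a table with a 1061×900 mm rectangular top, 27 mm thick, top surface at z = 744 mm, supported by four 82×82 mm square legs, each inset 46 mm from the nearest pair of top edges, running from the floor. Four apron rails, 82 mm thick and 66 mm tall, run between adjacent legs with their top edges flush with the underside of the top and their outer faces flush with the legs' outer faces.

B is a chair: 509×446 mm seat, 38 mm thick, top at z = 421 mm, on four 37 mm square corner legs flush with the seat edges. A 21 mm thick backrest slab spans the full seat width, extending 454 mm above the seat top, its back face flush with the seat's +y edge. Two armrests of 31×31 mm section run along each side from the seat's front edge to the front of the backrest, top faces 215 mm above the seat top and outer faces flush with the seat's x-edges; a 31×31 mm post under the front of each armrest stands on the seat at the front corner.

C is a simple wooden stool: a rectangular seat 283 mm (x) by 330 mm (y), 27 mm thick, top face at z = 392 mm, on four round legs, each 30 mm in diameter. The legs rest on z = 0, each leg's axis is inset half a diameter from the nearest pair of seat edges (so the leg's bounding box is flush with the corner).

The chair is on top of the table, centred. Three stools sit around the table at the −y, +y, +x sides.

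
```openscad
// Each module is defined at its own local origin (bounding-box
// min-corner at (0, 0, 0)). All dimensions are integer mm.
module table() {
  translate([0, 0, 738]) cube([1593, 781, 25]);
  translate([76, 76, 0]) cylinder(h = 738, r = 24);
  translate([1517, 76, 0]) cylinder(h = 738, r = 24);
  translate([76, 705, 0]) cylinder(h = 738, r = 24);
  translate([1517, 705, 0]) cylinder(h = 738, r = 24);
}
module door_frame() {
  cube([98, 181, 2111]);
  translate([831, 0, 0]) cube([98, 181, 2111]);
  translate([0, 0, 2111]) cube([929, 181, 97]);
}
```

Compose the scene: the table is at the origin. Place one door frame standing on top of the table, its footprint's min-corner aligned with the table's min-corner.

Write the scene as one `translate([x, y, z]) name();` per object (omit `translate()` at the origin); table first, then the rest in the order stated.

table();
translate([0, 0, 763]) door_frame();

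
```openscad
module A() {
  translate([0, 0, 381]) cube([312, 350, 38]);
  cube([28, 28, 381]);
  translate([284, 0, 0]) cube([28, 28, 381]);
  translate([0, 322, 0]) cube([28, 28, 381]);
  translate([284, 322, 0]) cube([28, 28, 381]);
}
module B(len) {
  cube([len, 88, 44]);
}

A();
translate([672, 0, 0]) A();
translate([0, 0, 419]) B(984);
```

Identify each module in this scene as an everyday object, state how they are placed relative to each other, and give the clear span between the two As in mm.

A is a stool. B is a beam. A beam spans the tops of two stools. The clear span between the two stools is 360 mm.

Second stool starts at x = 672; first ends at x = 312; clear span = 672 − 312 = 360 mm.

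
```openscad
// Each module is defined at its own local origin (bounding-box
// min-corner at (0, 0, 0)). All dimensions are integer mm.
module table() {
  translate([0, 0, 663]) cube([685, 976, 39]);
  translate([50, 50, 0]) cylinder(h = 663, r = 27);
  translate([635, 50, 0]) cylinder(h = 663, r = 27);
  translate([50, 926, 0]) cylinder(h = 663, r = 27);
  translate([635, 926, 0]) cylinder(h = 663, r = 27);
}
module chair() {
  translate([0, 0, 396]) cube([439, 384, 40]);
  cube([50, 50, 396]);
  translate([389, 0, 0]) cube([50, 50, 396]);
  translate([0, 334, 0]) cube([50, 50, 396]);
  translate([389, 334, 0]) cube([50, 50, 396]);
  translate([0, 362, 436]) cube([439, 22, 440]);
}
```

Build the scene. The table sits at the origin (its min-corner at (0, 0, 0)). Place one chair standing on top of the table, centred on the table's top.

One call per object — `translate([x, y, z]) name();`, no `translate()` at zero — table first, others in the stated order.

table();
translate([123, 296, 702]) chair();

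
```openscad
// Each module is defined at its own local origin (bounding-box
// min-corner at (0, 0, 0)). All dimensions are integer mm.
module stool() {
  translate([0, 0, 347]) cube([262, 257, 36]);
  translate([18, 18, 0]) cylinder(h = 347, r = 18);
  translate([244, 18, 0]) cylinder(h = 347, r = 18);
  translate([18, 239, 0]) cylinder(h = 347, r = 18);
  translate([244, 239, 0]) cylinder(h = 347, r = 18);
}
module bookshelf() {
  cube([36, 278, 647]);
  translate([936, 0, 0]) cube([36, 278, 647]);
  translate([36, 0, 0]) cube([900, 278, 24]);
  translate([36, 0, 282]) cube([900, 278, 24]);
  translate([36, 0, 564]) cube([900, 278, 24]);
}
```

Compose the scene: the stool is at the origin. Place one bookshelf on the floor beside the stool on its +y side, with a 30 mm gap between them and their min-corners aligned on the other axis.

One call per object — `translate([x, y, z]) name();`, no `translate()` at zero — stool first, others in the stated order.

stool();
translate([0, 287, 0]) bookshelf();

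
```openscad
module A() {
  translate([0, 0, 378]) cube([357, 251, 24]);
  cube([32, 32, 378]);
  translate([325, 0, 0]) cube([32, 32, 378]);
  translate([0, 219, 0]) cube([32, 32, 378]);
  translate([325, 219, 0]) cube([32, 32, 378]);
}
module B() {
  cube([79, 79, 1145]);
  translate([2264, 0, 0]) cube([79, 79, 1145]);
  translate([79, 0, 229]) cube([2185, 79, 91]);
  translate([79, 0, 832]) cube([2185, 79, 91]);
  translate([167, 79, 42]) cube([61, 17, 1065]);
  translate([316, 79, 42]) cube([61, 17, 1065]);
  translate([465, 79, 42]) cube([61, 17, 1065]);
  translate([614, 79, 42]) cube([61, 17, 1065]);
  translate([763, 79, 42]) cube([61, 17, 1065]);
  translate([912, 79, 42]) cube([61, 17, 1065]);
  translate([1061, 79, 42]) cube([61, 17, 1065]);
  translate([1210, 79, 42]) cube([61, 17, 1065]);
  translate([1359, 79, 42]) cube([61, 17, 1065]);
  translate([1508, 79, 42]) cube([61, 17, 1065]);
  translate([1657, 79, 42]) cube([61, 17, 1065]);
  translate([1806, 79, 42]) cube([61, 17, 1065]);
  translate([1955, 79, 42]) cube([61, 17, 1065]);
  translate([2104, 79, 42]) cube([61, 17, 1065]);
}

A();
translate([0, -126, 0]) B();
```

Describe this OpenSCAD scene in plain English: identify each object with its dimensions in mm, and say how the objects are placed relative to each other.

A is a four-legged stool. The seat is a 357×251×24 mm slab whose top surface is at z = 402 mm; four square legs, each 32×32 mm in cross-section, run from the floor (z = 0) to the underside of the seat, each flush with a corner of the seat.

B is a fence section. Two 79×79 mm posts, 1145 mm tall, stand on the floor with a clear span of 2185 mm between their inner faces. Two horizontal rails of 79×91 mm section span the gap between the posts with their undersides at z = 229 mm and z = 832 mm, flush with the posts' −y face. 14 pickets, each 61 mm wide, 17 mm thick and 1065 mm tall, are fixed to the +y face of the rails with their bottoms at z = 42 mm, evenly spaced across the span with equal gaps (rounded down to the nearest mm) at the −x end and between each pair — any rounding remainder accumulates at the +x end.

The fence section is on the floor beside the stool on its −y side.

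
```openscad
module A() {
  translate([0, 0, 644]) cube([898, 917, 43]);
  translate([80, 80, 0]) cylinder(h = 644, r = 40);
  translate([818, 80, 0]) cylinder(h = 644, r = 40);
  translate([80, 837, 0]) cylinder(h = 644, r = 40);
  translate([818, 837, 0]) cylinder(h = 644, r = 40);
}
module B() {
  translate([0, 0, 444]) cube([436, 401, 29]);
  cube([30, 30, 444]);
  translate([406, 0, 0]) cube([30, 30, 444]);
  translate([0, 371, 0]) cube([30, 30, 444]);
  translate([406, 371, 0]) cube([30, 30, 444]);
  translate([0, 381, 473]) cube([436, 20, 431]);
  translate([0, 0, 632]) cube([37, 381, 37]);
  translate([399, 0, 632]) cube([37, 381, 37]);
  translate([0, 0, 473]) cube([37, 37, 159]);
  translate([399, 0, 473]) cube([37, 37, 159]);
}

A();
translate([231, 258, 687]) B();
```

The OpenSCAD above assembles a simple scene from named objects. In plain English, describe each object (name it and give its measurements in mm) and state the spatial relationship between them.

A is a table with a 898×917 mm rectangular top, 43 mm thick, top surface at z = 687 mm, supported by four round legs of 80 mm diameter, each leg's bounding box inset 40 mm from the nearest pair of top edges, running from the floor.

B is a chair. The seat is a 436×401×29 mm slab with its top at z = 473 mm, on four 30×30 mm corner legs (flush with the seat edges, standing on z = 0). A flat backrest 20 mm thick, 431 mm tall, spans the full seat width and rises from the seat top along its +y edge, rear face flush with the rear of the seat. Two armrests of 37×37 mm section run along each side from the seat's front edge to the front of the backrest, top faces 196 mm above the seat top and outer faces flush with the seat's x-edges; a 37×37 mm post under the front of each armrest stands on the seat at the front corner.

The chair is on top of the table, centred.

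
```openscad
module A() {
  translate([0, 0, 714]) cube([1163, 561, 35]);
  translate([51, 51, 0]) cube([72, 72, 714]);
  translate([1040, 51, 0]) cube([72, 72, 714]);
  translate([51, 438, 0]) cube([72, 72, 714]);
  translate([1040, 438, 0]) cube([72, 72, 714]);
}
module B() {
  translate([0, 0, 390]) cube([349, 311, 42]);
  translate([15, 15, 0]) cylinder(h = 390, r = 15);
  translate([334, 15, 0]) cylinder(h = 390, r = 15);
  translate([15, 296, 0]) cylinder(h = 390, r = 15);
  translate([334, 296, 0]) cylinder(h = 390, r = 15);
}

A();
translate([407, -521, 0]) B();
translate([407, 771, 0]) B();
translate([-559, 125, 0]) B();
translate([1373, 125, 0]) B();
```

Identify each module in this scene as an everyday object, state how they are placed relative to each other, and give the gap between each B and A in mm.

Each stool's nearest face is 210 mm from the table's bounding box.

A is a table. B is a stool. Four stools sit around the table at the −y, +y, −x, +x sides. The gap between each stool and the table is 210 mm.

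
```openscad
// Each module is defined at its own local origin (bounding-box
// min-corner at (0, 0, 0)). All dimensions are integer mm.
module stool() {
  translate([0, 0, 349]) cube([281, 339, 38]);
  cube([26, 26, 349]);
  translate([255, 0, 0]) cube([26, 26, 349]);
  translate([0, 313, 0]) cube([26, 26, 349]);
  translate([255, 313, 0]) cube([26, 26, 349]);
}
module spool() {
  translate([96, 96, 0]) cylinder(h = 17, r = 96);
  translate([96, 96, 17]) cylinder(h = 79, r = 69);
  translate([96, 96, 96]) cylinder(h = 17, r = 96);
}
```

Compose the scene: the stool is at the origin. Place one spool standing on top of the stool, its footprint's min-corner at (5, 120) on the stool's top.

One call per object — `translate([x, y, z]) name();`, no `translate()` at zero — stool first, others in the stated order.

stool();
translate([5, 120, 387]) spool();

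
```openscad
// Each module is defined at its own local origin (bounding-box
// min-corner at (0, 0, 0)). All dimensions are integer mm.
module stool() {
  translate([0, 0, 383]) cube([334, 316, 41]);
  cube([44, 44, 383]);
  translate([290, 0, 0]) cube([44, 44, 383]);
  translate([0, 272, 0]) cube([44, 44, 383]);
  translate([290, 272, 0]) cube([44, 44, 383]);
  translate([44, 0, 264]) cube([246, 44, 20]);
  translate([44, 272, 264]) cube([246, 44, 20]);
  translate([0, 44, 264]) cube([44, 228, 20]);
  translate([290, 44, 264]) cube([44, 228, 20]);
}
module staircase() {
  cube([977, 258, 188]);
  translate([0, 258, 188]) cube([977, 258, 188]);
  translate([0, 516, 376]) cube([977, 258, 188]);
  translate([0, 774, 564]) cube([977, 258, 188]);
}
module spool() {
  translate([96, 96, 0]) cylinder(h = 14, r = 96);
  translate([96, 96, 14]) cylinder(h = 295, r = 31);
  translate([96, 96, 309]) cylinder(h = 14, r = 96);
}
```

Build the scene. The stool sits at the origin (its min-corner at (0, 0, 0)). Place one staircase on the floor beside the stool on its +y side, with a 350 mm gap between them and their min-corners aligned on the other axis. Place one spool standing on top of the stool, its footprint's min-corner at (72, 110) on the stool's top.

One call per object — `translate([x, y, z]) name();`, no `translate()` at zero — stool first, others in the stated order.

stool();
translate([0, 666, 0]) staircase();
translate([72, 110, 424]) spool();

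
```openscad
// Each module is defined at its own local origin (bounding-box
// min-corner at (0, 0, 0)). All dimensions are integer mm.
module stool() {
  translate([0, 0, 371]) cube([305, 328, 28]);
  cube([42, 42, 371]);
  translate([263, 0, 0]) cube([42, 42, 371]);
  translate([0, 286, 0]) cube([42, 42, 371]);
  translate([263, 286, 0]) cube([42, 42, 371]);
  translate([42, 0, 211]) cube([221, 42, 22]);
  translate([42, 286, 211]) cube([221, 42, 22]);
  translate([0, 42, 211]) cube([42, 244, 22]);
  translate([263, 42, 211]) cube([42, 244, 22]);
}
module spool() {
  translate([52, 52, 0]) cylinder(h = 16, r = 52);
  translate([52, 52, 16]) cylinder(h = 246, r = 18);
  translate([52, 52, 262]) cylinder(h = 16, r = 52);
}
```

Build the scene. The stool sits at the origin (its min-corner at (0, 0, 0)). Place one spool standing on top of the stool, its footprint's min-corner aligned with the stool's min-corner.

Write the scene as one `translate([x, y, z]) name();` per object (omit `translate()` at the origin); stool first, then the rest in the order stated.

stool();
translate([0, 0, 399]) spool();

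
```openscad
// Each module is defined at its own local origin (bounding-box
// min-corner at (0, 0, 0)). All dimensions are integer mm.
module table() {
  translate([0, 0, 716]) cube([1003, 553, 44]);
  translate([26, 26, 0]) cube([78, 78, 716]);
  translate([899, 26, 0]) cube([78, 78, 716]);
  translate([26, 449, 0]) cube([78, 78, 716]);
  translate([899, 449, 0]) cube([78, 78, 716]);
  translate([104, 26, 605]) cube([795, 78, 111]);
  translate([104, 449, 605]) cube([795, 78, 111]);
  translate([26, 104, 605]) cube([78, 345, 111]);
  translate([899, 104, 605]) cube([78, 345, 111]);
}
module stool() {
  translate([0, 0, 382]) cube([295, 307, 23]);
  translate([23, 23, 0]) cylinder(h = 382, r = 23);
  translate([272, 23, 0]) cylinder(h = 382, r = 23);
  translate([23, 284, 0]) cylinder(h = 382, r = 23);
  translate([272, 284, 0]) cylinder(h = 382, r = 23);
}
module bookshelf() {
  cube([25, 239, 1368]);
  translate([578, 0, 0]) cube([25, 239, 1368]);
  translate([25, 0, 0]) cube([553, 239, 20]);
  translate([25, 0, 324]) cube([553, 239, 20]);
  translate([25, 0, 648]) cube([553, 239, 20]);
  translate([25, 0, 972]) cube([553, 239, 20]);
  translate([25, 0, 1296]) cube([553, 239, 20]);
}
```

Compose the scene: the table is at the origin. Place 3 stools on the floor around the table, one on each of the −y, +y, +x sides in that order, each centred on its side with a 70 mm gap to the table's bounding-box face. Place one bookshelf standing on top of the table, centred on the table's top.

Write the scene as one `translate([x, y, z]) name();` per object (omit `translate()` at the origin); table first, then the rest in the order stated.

table();
translate([354, -377, 0]) stool();
translate([354, 623, 0]) stool();
translate([1073, 123, 0]) stool();
translate([200, 157, 760]) bookshelf();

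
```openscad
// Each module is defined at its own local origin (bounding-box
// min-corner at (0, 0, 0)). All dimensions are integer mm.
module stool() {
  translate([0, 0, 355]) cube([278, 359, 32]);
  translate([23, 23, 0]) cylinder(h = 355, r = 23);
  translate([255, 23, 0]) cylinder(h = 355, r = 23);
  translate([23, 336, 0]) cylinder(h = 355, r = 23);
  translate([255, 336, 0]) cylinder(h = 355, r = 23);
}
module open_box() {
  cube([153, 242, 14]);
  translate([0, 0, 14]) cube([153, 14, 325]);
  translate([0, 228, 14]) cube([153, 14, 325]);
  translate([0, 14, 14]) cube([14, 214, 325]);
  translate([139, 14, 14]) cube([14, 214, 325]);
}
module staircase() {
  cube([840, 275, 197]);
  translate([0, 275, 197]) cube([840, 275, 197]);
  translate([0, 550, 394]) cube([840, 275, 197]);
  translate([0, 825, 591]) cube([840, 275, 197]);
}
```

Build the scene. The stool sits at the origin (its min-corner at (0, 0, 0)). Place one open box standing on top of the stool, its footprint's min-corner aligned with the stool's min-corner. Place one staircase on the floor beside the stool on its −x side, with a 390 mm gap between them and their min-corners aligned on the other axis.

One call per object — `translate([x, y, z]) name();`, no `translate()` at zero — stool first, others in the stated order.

stool();
translate([0, 0, 387]) open_box();
translate([-1230, 0, 0]) staircase();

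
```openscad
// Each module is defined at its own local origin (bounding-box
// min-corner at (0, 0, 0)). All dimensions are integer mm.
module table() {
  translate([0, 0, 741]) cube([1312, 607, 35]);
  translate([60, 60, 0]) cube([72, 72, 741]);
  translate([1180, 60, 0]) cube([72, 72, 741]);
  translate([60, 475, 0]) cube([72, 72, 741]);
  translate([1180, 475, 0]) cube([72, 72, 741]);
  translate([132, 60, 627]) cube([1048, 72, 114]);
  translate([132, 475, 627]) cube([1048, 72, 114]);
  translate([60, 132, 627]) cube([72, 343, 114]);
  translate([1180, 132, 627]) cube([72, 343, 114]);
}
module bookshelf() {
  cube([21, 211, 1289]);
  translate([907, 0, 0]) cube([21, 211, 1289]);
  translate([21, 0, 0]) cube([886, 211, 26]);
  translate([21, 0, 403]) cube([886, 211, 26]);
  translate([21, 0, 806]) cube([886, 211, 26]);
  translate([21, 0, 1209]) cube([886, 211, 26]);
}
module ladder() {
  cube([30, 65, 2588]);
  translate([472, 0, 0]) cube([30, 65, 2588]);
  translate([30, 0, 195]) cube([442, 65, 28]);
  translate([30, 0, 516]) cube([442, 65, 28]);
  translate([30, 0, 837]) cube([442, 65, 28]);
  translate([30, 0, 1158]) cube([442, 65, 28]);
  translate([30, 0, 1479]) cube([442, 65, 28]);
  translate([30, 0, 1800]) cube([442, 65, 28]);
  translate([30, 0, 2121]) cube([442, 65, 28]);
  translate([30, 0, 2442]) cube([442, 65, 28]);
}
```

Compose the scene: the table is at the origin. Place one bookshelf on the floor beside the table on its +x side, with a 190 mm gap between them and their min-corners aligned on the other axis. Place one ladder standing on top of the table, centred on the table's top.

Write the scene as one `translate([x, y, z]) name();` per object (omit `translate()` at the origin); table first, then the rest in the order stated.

table();
translate([1502, 0, 0]) bookshelf();
translate([405, 271, 776]) ladder();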